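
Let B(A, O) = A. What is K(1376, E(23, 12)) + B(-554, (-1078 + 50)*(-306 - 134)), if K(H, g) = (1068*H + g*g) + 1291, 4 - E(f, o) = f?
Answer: 1470666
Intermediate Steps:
E(f, o) = 4 - f
K(H, g) = 1291 + g² + 1068*H (K(H, g) = (1068*H + g²) + 1291 = (g² + 1068*H) + 1291 = 1291 + g² + 1068*H)
K(1376, E(23, 12)) + B(-554, (-1078 + 50)*(-306 - 134)) = (1291 + (4 - 1*23)² + 1068*1376) - 554 = (1291 + (4 - 23)² + 1469568) - 554 = (1291 + (-19)² + 1469568) - 554 = (1291 + 361 + 1469568) - 554 = 1471220 - 554 = 1470666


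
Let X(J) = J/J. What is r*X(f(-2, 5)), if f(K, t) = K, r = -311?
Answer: -311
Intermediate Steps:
X(J) = 1
r*X(f(-2, 5)) = -311*1 = -311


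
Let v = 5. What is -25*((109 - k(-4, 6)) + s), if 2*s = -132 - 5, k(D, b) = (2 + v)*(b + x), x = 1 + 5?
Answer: 2175/2 ≈ 1087.5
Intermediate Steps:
x = 6
k(D, b) = 42 + 7*b (k(D, b) = (2 + 5)*(b + 6) = 7*(6 + b) = 42 + 7*b)
s = -137/2 (s = (-132 - 5)/2 = (½)*(-137) = -137/2 ≈ -68.500)
-25*((109 - k(-4, 6)) + s) = -25*((109 - (42 + 7*6)) - 137/2) = -25*((109 - (42 + 42)) - 137/2) = -25*((109 - 1*84) - 137/2) = -25*((109 - 84) - 137/2) = -25*(25 - 137/2) = -25*(-87/2) = 2175/2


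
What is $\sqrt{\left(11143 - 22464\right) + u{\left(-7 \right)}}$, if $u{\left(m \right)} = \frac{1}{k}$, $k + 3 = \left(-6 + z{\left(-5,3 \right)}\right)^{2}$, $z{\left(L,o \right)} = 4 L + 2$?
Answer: $\frac{2 i \sqrt{929253009}}{573} \approx 106.4 i$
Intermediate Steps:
$z{\left(L,o \right)} = 2 + 4 L$
$k = 573$ ($k = -3 + \left(-6 + \left(2 + 4 \left(-5\right)\right)\right)^{2} = -3 + \left(-6 + \left(2 - 20\right)\right)^{2} = -3 + \left(-6 - 18\right)^{2} = -3 + \left(-24\right)^{2} = -3 + 576 = 573$)
$u{\left(m \right)} = \frac{1}{573}$
$\sqrt{\left(11143 - 22464\right) + u{\left(-7 \right)}} = \sqrt{\left(11143 - 22464\right) + \frac{1}{573}} = \sqrt{-11321 + \frac{1}{573}} = \sqrt{- \frac{6486932}{573}} = \frac{2 i \sqrt{929253009}}{573}$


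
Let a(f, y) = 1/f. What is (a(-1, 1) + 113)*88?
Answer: 9856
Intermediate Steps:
(a(-1, 1) + 113)*88 = (1/(-1) + 113)*88 = (-1 + 113)*88 = 112*88 = 9856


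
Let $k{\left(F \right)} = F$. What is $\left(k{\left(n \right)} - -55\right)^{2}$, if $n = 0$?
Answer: $3025$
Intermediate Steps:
$\left(k{\left(n \right)} - -55\right)^{2} = \left(0 - -55\right)^{2} = \left(0 + 55\right)^{2} = 55^{2} = 3025$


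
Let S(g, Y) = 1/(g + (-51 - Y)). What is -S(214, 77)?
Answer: -1/86 ≈ -0.011628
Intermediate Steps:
S(g, Y) = 1/(-51 + g - Y)
-S(214, 77) = -1/(-51 + 214 - 1*77) = -1/(-51 + 214 - 77) = -1/86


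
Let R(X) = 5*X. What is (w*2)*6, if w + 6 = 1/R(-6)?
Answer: -362/5 ≈ -72.400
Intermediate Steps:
w = -181/30 (w = -6 + 1/(5*(-6)) = -6 + 1/(-30) = -6 - 1/30 = -181/30 ≈ -6.0333)
(w*2)*6 = -181/30*2*6 = -181/15*6 = -362/5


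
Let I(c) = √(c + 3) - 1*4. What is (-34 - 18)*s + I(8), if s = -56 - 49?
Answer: 5456 + √11 ≈ 5459.3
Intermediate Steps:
I(c) = -4 + √(3 + c) (I(c) = √(3 + c) - 4 = -4 + √(3 + c))
s = -105
(-34 - 18)*s + I(8) = (-34 - 18)*(-105) + (-4 + √(3 + 8)) = -52*(-105) + (-4 + √11) = 5460 + (-4 + √11) = 5456 + √11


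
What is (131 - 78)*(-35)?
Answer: -1855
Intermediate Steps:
(131 - 78)*(-35) = 53*(-35) = -1855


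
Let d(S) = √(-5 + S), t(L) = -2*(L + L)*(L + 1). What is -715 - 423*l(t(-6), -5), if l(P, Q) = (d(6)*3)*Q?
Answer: 5630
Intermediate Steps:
t(L) = -4*L*(1 + L) (t(L) = -2*2*L*(1 + L) = -4*L*(1 + L))
l(P, Q) = 3*Q (l(P, Q) = (√(-5 + 6)*3)*Q = (√1*3)*Q = (1*3)*Q = 3*Q)
-715 - 423*l(t(-6), -5) = -715 - 1269*(-5) = -715 - 423*(-15) = -715 + 6345 = 5630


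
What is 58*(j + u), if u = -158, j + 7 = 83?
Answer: -4756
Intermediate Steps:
j = 76 (j = -7 + 83 = 76)
58*(j + u) = 58*(76 - 158) = 58*(-82) = -4756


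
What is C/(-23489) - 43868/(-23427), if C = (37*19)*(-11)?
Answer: 1211576443/550276803 ≈ 2.2018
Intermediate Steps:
C = -7733 (C = 703*(-11) = -7733)
C/(-23489) - 43868/(-23427) = -7733/(-23489) - 43868/(-23427) = -7733*(-1/23489) - 43868*(-1/23427) = 7733/23489 + 43868/23427 = 1211576443/550276803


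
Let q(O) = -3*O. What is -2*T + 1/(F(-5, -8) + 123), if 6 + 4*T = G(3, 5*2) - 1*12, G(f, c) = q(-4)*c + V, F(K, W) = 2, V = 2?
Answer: -6499/125 ≈ -51.992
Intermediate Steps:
G(f, c) = 2 + 12*c (G(f, c) = (-3*(-4))*c + 2 = 12*c + 2 = 2 + 12*c)
T = 26 (T = -3/2 + ((2 + 12*(5*2)) - 1*12)/4 = -3/2 + ((2 + 12*10) - 12)/4 = -3/2 + ((2 + 120) - 12)/4 = -3/2 + (122 - 12)/4 = -3/2 + (1/4)*110 = -3/2 + 55/2 = 26)
-2*T + 1/(F(-5, -8) + 123) = -2*26 + 1/(2 + 123) = -52 + 1/125 = -6499/125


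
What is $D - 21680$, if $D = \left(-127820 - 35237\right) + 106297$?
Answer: $-78440$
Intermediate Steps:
$D = -56760$ ($D = -163057 + 106297 = -56760$)
$D - 21680 = -56760 - 21680 = -78440$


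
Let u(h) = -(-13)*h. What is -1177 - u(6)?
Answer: -1255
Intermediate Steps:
u(h) = 13*h
-1177 - u(6) = -1177 - 13*6 = -1177 - 1*78 = -1177 - 78 = -1255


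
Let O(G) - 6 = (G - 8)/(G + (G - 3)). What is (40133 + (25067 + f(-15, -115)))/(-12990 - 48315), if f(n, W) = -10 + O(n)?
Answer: -2151491/2023065 ≈ -1.0635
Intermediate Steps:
O(G) = 6 + (-8 + G)/(-3 + 2*G) (O(G) = 6 + (G - 8)/(G + (G - 3)) = 6 + (-8 + G)/(G + (-3 + G)) = 6 + (-8 + G)/(-3 + 2*G))
f(n, W) = -10 + 13*(-2 + n)/(-3 + 2*n)
(40133 + (25067 + f(-15, -115)))/(-12990 - 48315) = (40133 + (25067 + (4 - 7*(-15))/(-3 + 2*(-15))))/(-12990 - 48315) = (40133 + (25067 + (4 + 105)/(-3 - 30)))/(-61305) = (40133 + (25067 + 109/(-33)))*(-1/61305) = (40133 + (25067 - 1/33*109))*(-1/61305) = (40133 + (25067 - 109/33))*(-1/61305) = (40133 + 827102/33)*(-1/61305) = (2151491/33)*(-1/61305) = -2151491/2023065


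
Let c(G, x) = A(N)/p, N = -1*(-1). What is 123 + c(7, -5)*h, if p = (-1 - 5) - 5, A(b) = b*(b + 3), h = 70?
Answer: 1073/11 ≈ 97.545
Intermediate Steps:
N = 1
A(b) = b*(3 + b)
p = -11 (p = -6 - 5 = -11)
c(G, x) = -4/11 (c(G, x) = (1*(3 + 1))/(-11) = (1*4)*(-1/11) = 4*(-1/11) = -4/11)
123 + c(7, -5)*h = 123 - 4/11*70 = 123 - 280/11 = 1073/11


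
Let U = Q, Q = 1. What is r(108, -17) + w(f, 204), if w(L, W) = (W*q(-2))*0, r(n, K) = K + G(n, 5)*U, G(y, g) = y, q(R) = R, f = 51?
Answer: 91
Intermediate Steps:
U = 1
r(n, K) = K + n (r(n, K) = K + n*1 = K + n)
w(L, W) = 0 (w(L, W) = (W*(-2))*0 = -2*W*0 = 0)
r(108, -17) + w(f, 204) = (-17 + 108) + 0 = 91 + 0 = 91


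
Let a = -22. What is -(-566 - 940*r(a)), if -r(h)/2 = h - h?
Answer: 566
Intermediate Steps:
r(h) = 0 (r(h) = -2*(h - h) = -2*0 = 0)
-(-566 - 940*r(a)) = -(-566 - 940*0) = -(-566 + 0) = -1*(-566) = 566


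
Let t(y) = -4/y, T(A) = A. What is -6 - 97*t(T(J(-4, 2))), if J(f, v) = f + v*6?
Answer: 85/2 ≈ 42.500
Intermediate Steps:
J(f, v) = f + 6*v
-6 - 97*t(T(J(-4, 2))) = -6 - (-388)/(-4 + 6*2) = -6 - (-388)/(-4 + 12) = -6 - (-388)/8 = -6 - 97*(-½) = -6 + 97/2 = 85/2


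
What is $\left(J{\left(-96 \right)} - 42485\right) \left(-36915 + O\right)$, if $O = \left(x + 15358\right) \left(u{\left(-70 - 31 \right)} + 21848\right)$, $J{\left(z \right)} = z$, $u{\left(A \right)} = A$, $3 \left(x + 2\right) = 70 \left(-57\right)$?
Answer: $-12986630454567$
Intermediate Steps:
$x = -1332$ ($x = -2 + \frac{70 \left(-57\right)}{3} = -2 + \frac{1}{3} \left(-3990\right) = -2 - 1330 = -1332$)
$O = 305023422$ ($O = \left(-1332 + 15358\right) \left(\left(-70 - 31\right) + 21848\right) = 14026 \left(\left(-70 - 31\right) + 21848\right) = 14026 \left(-101 + 21848\right) = 14026 \cdot 21747 = 305023422$)
$\left(J{\left(-96 \right)} - 42485\right) \left(-36915 + O\right) = \left(-96 - 42485\right) \left(-36915 + 305023422\right) = \left(-42581\right) 304986507 = -12986630454567$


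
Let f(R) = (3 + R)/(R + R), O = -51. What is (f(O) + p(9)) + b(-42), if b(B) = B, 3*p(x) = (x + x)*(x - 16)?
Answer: -1420/17 ≈ -83.529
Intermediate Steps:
p(x) = 2*x*(-16 + x)/3 (p(x) = ((x + x)*(x - 16))/3 = ((2*x)*(-16 + x))/3 = (2*x*(-16 + x))/3 = 2*x*(-16 + x)/3)
f(R) = (3 + R)/(2*R) (f(R) = (3 + R)/((2*R)) = (3 + R)*(1/(2*R)) = (3 + R)/(2*R))
(f(O) + p(9)) + b(-42) = ((½)*(3 - 51)/(-51) + (⅔)*9*(-16 + 9)) - 42 = ((½)*(-1/51)*(-48) + (⅔)*9*(-7)) - 42 = (8/17 - 42) - 42 = -706/17 - 42 = -1420/17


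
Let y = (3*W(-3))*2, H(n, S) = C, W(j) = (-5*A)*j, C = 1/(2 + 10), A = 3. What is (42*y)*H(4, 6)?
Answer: 945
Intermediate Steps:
C = 1/12 ≈ 0.083333
W(j) = -15*j (W(j) = (-5*3)*j = -15*j)
H(n, S) = 1/12
y = 270 (y = (3*(-15*(-3)))*2 = (3*45)*2 = 135*2 = 270)
(42*y)*H(4, 6) = (42*270)*(1/12) = 11340*(1/12) = 945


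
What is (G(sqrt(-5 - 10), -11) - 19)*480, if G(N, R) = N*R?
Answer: -9120 - 5280*I*sqrt(15) ≈ -9120.0 - 20449.0*I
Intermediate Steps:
(G(sqrt(-5 - 10), -11) - 19)*480 = (sqrt(-5 - 10)*(-11) - 19)*480 = (sqrt(-15)*(-11) - 19)*480 = ((I*sqrt(15))*(-11) - 19)*480 = (-11*I*sqrt(15) - 19)*480 = (-19 - 11*I*sqrt(15))*480 = -9120 - 5280*I*sqrt(15)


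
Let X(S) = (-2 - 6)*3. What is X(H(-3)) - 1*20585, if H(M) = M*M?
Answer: -20609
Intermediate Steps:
H(M) = M**2
X(S) = -24 (X(S) = -8*3 = -24)
X(H(-3)) - 1*20585 = -24 - 1*20585 = -24 - 20585 = -20609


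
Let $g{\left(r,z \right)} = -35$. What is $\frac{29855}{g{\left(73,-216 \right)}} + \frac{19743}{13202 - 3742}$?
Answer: $- \frac{8049637}{9460} \approx -850.91$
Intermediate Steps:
$\frac{29855}{g{\left(73,-216 \right)}} + \frac{19743}{13202 - 3742} = \frac{29855}{-35} + \frac{19743}{13202 - 3742} = 29855 \left(- \frac{1}{35}\right) + \frac{19743}{13202 - 3742} = -853 + \frac{19743}{9460} = - \frac{8049637}{9460}$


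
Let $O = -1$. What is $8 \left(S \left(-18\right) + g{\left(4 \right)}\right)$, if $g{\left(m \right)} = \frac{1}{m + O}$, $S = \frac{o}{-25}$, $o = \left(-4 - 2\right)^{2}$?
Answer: $\frac{15752}{75} \approx 210.03$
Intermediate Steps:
$o = 36$ ($o = \left(-6\right)^{2} = 36$)
$S = - \frac{36}{25}$ ($S = \frac{36}{-25} = 36 \left(- \frac{1}{25}\right) = - \frac{36}{25} \approx -1.44$)
$g{\left(m \right)} = \frac{1}{-1 + m}$ ($g{\left(m \right)} = \frac{1}{m - 1} = \frac{1}{-1 + m}$)
$8 \left(S \left(-18\right) + g{\left(4 \right)}\right) = 8 \left(\left(- \frac{36}{25}\right) \left(-18\right) + \frac{1}{-1 + 4}\right) = 8 \left(\frac{648}{25} + \frac{1}{3}\right) = 8 \cdot \frac{1969}{75} = \frac{15752}{75}$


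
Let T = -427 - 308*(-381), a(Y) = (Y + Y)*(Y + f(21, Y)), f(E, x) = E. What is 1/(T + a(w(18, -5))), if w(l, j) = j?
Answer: 1/116761 ≈ 8.5645e-6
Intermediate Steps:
a(Y) = 2*Y*(21 + Y) (a(Y) = (Y + Y)*(Y + 21) = (2*Y)*(21 + Y) = 2*Y*(21 + Y))
T = 116921 (T = -427 + 117348 = 116921)
1/(T + a(w(18, -5))) = 1/(116921 + 2*(-5)*(21 - 5)) = 1/(116921 + 2*(-5)*16) = 1/(116921 - 160) = 1/116761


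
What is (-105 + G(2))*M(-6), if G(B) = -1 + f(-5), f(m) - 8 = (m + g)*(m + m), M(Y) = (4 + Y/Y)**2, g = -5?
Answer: 50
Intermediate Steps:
M(Y) = 25 (M(Y) = (4 + 1)**2 = 5**2 = 25)
f(m) = 8 + 2*m*(-5 + m) (f(m) = 8 + (m - 5)*(m + m) = 8 + (-5 + m)*(2*m) = 8 + 2*m*(-5 + m))
G(B) = 107 (G(B) = -1 + (8 - 10*(-5) + 2*(-5)**2) = -1 + (8 + 50 + 2*25) = -1 + (8 + 50 + 50) = -1 + 108 = 107)
(-105 + G(2))*M(-6) = (-105 + 107)*25 = 2*25 = 50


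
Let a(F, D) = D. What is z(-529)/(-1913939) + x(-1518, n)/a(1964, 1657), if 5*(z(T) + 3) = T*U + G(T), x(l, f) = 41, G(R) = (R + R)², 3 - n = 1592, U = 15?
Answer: -1449255503/15856984615 ≈ -0.091395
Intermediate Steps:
n = -1589 (n = 3 - 1*1592 = 3 - 1592 = -1589)
G(R) = 4*R² (G(R) = (2*R)² = 4*R²)
z(T) = -3 + 3*T + 4*T²/5 (z(T) = -3 + (T*15 + 4*T²)/5 = -3 + (15*T + 4*T²)/5 = -3 + (4*T² + 15*T)/5 = -3 + (3*T + 4*T²/5) = -3 + 3*T + 4*T²/5)
z(-529)/(-1913939) + x(-1518, n)/a(1964, 1657) = (-3 + 3*(-529) + (⅘)*(-529)²)/(-1913939) + 41/1657 = (-3 - 1587 + (⅘)*279841)*(-1/1913939) + 41*(1/1657) = (-3 - 1587 + 1119364/5)*(-1/1913939) + 41/1657 = (1111414/5)*(-1/1913939) + 41/1657 = -1111414/9569695 + 41/1657 = -1449255503/15856984615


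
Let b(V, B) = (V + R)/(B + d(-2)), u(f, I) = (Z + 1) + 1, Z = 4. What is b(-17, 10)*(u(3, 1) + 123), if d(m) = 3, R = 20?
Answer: 387/13 ≈ 29.769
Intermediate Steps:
u(f, I) = 6 (u(f, I) = (4 + 1) + 1 = 5 + 1 = 6)
b(V, B) = (20 + V)/(3 + B) (b(V, B) = (V + 20)/(B + 3) = (20 + V)/(3 + B))
b(-17, 10)*(u(3, 1) + 123) = ((20 - 17)/(3 + 10))*(6 + 123) = (3/13)*129 = 387/13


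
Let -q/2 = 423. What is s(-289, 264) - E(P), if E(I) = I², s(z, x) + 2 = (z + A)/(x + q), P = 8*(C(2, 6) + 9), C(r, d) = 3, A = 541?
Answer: -894188/97 ≈ -9218.4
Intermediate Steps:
q = -846 (q = -2*423 = -846)
P = 96 (P = 8*(3 + 9) = 8*12 = 96)
s(z, x) = -2 + (541 + z)/(-846 + x) (s(z, x) = -2 + (z + 541)/(x - 846) = -2 + (541 + z)/(-846 + x))
s(-289, 264) - E(P) = (2233 - 289 - 2*264)/(-846 + 264) - 1*96² = (2233 - 289 - 528)/(-582) - 1*9216 = -1/582*1416 - 9216 = -236/97 - 9216 = -894188/97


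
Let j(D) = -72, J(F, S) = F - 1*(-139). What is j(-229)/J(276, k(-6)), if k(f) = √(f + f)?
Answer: -72/415 ≈ -0.17349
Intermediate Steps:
k(f) = √2*√f (k(f) = √(2*f) = √2*√f)
J(F, S) = 139 + F (J(F, S) = F + 139 = 139 + F)
j(-229)/J(276, k(-6)) = -72/(139 + 276) = -72/415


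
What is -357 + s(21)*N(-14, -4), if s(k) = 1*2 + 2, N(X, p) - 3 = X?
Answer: -401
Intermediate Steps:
N(X, p) = 3 + X
s(k) = 4 (s(k) = 2 + 2 = 4)
-357 + s(21)*N(-14, -4) = -357 + 4*(3 - 14) = -357 + 4*(-11) = -357 - 44 = -401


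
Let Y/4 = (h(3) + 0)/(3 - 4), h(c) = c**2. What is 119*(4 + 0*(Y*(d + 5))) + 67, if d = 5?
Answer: 543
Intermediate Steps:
Y = -36 (Y = 4*((3**2 + 0)/(3 - 4)) = 4*((9 + 0)/(-1)) = 4*(9*(-1)) = 4*(-9) = -36)
119*(4 + 0*(Y*(d + 5))) + 67 = 119*(4 + 0*(-36*(5 + 5))) + 67 = 119*(4 + 0*(-36*10)) + 67 = 119*(4 + 0*(-360)) + 67 = 119*(4 + 0) + 67 = 119*4 + 67 = 476 + 67 = 543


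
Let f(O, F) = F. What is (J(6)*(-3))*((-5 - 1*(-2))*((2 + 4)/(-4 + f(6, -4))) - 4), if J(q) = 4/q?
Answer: 7/2 ≈ 3.5000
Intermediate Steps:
(J(6)*(-3))*((-5 - 1*(-2))*((2 + 4)/(-4 + f(6, -4))) - 4) = ((4/6)*(-3))*((-5 - 1*(-2))*((2 + 4)/(-4 - 4)) - 4) = ((4*(1/6))*(-3))*((-5 + 2)*(6/(-8)) - 4) = ((2/3)*(-3))*(-18*(-1)/8 - 4) = -2*(-3*(-3/4) - 4) = -2*(9/4 - 4) = -2*(-7/4) = 7/2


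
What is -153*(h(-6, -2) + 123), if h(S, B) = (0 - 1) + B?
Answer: -18360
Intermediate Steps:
h(S, B) = -1 + B
-153*(h(-6, -2) + 123) = -153*((-1 - 2) + 123) = -153*(-3 + 123) = -153*120 = -18360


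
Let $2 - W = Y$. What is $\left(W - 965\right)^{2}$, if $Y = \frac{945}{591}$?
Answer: $\frac{36109880676}{38809} \approx 9.3045 \cdot 10^{5}$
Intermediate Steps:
$Y = \frac{315}{197}$ ($Y = 945 \cdot \frac{1}{591} = \frac{315}{197} \approx 1.599$)
$W = \frac{79}{197}$ ($W = 2 - \frac{315}{197} = \frac{79}{197} \approx 0.40102$)
$\left(W - 965\right)^{2} = \left(\frac{79}{197} - 965\right)^{2} = \left(- \frac{190026}{197}\right)^{2} = \frac{36109880676}{38809}$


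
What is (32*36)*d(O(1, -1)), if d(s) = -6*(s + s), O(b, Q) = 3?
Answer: -41472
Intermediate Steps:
d(s) = -12*s
(32*36)*d(O(1, -1)) = (32*36)*(-12*3) = 1152*(-36) = -41472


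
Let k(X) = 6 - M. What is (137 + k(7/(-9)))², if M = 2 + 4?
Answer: 18769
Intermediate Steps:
M = 6
k(X) = 0 (k(X) = 6 - 1*6 = 6 - 6 = 0)
(137 + k(7/(-9)))² = (137 + 0)² = 137² = 18769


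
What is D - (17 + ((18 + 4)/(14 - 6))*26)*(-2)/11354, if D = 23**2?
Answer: 6006443/11354 ≈ 529.02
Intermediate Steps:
D = 529
D - (17 + ((18 + 4)/(14 - 6))*26)*(-2)/11354 = 529 - (17 + ((18 + 4)/(14 - 6))*26)*(-2)/11354 = 529 - (17 + (22/8)*26)*(-2)/11354 = 529 - (17 + (22*(1/8))*26)*(-2)/11354 = 529 - (17 + (11/4)*26)*(-2)/11354 = 529 - (17 + 143/2)*(-2)/11354 = 529 - (177/2)*(-2)/11354 = 529 - (-177)/11354 = 529 - 1*(-177/11354) = 529 + 177/11354 = 6006443/11354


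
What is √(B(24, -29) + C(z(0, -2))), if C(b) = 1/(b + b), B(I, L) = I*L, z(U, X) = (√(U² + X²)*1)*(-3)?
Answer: I*√25059/6 ≈ 26.383*I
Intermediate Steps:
z(U, X) = -3*√(U² + X²) (z(U, X) = √(U² + X²)*(-3) = -3*√(U² + X²))
C(b) = 1/(2*b)
√(B(24, -29) + C(z(0, -2))) = √(24*(-29) + 1/(2*((-3*√(0² + (-2)²))))) = √(-696 + 1/(2*((-3*√(0 + 4))))) = √(-696 + 1/(2*((-3*√4)))) = √(-696 + 1/(2*((-3*2)))) = √(-696 + (½)/(-6)) = √(-696 + (½)*(-⅙)) = √(-696 - 1/12) = √(-8353/12) = I*√25059/6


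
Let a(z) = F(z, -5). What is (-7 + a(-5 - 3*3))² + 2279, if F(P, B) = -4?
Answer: 2400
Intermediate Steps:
a(z) = -4
(-7 + a(-5 - 3*3))² + 2279 = (-7 - 4)² + 2279 = (-11)² + 2279 = 121 + 2279 = 2400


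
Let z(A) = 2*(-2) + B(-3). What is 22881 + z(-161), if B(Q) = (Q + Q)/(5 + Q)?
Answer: 22874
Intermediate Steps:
B(Q) = 2*Q/(5 + Q) (B(Q) = (2*Q)/(5 + Q) = 2*Q/(5 + Q))
z(A) = -7 (z(A) = 2*(-2) + 2*(-3)/(5 - 3) = -4 + 2*(-3)/2 = -4 + 2*(-3)*(½) = -4 - 3 = -7)
22881 + z(-161) = 22881 - 7 = 22874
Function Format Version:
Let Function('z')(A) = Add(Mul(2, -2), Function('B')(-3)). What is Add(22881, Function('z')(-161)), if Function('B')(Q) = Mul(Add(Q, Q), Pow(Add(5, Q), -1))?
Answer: 22874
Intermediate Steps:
Function('B')(Q) = Mul(2, Q, Pow(Add(5, Q), -1)) (Function('B')(Q) = Mul(Mul(2, Q), Pow(Add(5, Q), -1)) = Mul(2, Q, Pow(Add(5, Q), -1)))
Function('z')(A) = -7 (Function('z')(A) = Add(Mul(2, -2), Mul(2, -3, Pow(Add(5, -3), -1))) = Add(-4, Mul(2, -3, Pow(2, -1))) = Add(-4, Mul(2, -3, Rational(1, 2))) = Add(-4, -3) = -7)
Add(22881, Function('z')(-161)) = Add(22881, -7) = 22874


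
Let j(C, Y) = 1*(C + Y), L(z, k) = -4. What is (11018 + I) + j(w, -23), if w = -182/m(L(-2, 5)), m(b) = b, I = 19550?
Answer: 61181/2 ≈ 30591.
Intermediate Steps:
w = 91/2 (w = -182/(-4) = -182*(-¼) = 91/2 ≈ 45.500)
j(C, Y) = C + Y
(11018 + I) + j(w, -23) = (11018 + 19550) + (91/2 - 23) = 30568 + 45/2 = 61181/2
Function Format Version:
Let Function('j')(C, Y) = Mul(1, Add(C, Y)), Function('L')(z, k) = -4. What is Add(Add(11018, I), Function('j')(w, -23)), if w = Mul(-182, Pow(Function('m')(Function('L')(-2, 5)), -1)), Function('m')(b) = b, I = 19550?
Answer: Rational(61181, 2) ≈ 30591.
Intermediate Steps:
w = Rational(91, 2) (w = Mul(-182, Pow(-4, -1)) = Mul(-182, Rational(-1, 4)) = Rational(91, 2) ≈ 45.500)
Function('j')(C, Y) = Add(C, Y)
Add(Add(11018, I), Function('j')(w, -23)) = Add(Add(11018, 19550), Add(Rational(91, 2), -23)) = Add(30568, Rational(45, 2)) = Rational(61181, 2)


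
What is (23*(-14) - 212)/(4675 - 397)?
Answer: -89/713 ≈ -0.12482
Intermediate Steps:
(23*(-14) - 212)/(4675 - 397) = (-322 - 212)/4278 = -534*1/4278 = -89/713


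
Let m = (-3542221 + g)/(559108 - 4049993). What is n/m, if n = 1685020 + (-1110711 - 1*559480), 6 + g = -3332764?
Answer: 51766333665/6874991 ≈ 7529.7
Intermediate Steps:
g = -3332770 (g = -6 - 3332764 = -3332770)
m = 6874991/3490885 (m = (-3542221 - 3332770)/(559108 - 4049993) = -6874991/(-3490885) = -6874991*(-1/3490885) = 6874991/3490885 ≈ 1.9694)
n = 14829 (n = 1685020 + (-1110711 - 559480) = 1685020 - 1670191 = 14829)
n/m = 14829/(6874991/3490885) = 14829*(3490885/6874991) = 51766333665/6874991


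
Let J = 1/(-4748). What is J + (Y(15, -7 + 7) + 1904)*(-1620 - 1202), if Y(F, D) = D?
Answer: -25511421825/4748 ≈ -5.3731e+6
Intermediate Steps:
J = -1/4748 ≈ -0.00021061
J + (Y(15, -7 + 7) + 1904)*(-1620 - 1202) = -1/4748 + ((-7 + 7) + 1904)*(-1620 - 1202) = -1/4748 + (0 + 1904)*(-2822) = -1/4748 + 1904*(-2822) = -1/4748 - 5373088 = -25511421825/4748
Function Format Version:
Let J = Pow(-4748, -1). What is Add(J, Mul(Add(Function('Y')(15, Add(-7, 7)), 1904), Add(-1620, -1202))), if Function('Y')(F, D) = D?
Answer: Rational(-25511421825, 4748) ≈ -5.3731e+6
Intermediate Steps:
J = Rational(-1, 4748) ≈ -0.00021061
Add(J, Mul(Add(Function('Y')(15, Add(-7, 7)), 1904), Add(-1620, -1202))) = Add(Rational(-1, 4748), Mul(Add(Add(-7, 7), 1904), Add(-1620, -1202))) = Add(Rational(-1, 4748), Mul(Add(0, 1904), -2822)) = Add(Rational(-1, 4748), Mul(1904, -2822)) = Add(Rational(-1, 4748), -5373088) = Rational(-25511421825, 4748)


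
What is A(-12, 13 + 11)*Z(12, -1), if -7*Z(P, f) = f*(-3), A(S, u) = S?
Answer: 36/7 ≈ 5.1429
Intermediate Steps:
Z(P, f) = 3*f/7 (Z(P, f) = -f*(-3)/7 = -(-3)*f/7 = 3*f/7)
A(-12, 13 + 11)*Z(12, -1) = -36*(-1)/7 = -12*(-3/7) = 36/7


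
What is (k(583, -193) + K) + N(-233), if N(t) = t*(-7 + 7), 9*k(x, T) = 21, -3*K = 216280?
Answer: -72091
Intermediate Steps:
K = -216280/3 (K = -⅓*216280 = -216280/3 ≈ -72093.)
k(x, T) = 7/3 (k(x, T) = (⅑)*21 = 7/3)
N(t) = 0 (N(t) = t*0 = 0)
(k(583, -193) + K) + N(-233) = (7/3 - 216280/3) + 0 = -72091 + 0 = -72091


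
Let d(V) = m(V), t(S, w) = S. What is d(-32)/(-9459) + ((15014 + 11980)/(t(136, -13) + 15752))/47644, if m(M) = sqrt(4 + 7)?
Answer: 4499/126161312 - sqrt(11)/9459 ≈ -0.00031497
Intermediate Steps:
m(M) = sqrt(11)
d(V) = sqrt(11)
d(-32)/(-9459) + ((15014 + 11980)/(t(136, -13) + 15752))/47644 = sqrt(11)/(-9459) + ((15014 + 11980)/(136 + 15752))/47644 = sqrt(11)*(-1/9459) + (26994/15888)*(1/47644) = -sqrt(11)/9459 + (26994*(1/15888))*(1/47644) = -sqrt(11)/9459 + (4499/2648)*(1/47644) = -sqrt(11)/9459 + 4499/126161312 = 4499/126161312 - sqrt(11)/9459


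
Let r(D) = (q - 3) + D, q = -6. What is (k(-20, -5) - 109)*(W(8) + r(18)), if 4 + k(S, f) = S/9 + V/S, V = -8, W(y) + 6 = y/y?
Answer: -20668/45 ≈ -459.29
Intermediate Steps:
W(y) = -5 (W(y) = -6 + y/y = -6 + 1 = -5)
r(D) = -9 + D (r(D) = (-6 - 3) + D = -9 + D)
k(S, f) = -4 - 8/S + S/9 (k(S, f) = -4 + (S/9 - 8/S) = -4 + (-8/S + S/9) = -4 - 8/S + S/9)
(k(-20, -5) - 109)*(W(8) + r(18)) = ((-4 - 8/(-20) + (⅑)*(-20)) - 109)*(-5 + (-9 + 18)) = ((-4 - 8*(-1/20) - 20/9) - 109)*(-5 + 9) = ((-4 + ⅖ - 20/9) - 109)*4 = (-262/45 - 109)*4 = -5167/45*4 = -20668/45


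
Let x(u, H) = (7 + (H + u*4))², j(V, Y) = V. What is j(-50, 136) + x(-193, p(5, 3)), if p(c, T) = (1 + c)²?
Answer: 531391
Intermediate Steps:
x(u, H) = (7 + H + 4*u)² (x(u, H) = (7 + (H + 4*u))² = (7 + H + 4*u)²)
j(-50, 136) + x(-193, p(5, 3)) = -50 + (7 + (1 + 5)² + 4*(-193))² = -50 + (7 + 6² - 772)² = -50 + (7 + 36 - 772)² = -50 + (-729)² = -50 + 531441 = 531391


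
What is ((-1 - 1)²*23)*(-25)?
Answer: -2300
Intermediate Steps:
((-1 - 1)²*23)*(-25) = ((-2)²*23)*(-25) = (4*23)*(-25) = 92*(-25) = -2300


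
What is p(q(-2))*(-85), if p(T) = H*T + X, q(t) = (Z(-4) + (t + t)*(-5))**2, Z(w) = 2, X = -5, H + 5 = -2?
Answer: 288405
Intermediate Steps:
H = -7 (H = -5 - 2 = -7)
q(t) = (2 - 10*t)**2 (q(t) = (2 + (t + t)*(-5))**2 = (2 + (2*t)*(-5))**2 = (2 - 10*t)**2)
p(T) = -5 - 7*T (p(T) = -7*T - 5 = -5 - 7*T)
p(q(-2))*(-85) = (-5 - 28*(-1 + 5*(-2))**2)*(-85) = (-5 - 28*(-1 - 10)**2)*(-85) = (-5 - 28*(-11)**2)*(-85) = (-5 - 28*121)*(-85) = (-5 - 7*484)*(-85) = (-5 - 3388)*(-85) = -3393*(-85) = 288405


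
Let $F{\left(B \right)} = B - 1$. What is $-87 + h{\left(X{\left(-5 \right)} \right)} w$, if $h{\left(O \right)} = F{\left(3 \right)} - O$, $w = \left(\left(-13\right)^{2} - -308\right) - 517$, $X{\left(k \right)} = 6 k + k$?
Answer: $-1567$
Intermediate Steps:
$F{\left(B \right)} = -1 + B$
$X{\left(k \right)} = 7 k$
$w = -40$ ($w = \left(169 + 308\right) - 517 = 477 - 517 = -40$)
$h{\left(O \right)} = 2 - O$ ($h{\left(O \right)} = \left(-1 + 3\right) - O = 2 - O$)
$-87 + h{\left(X{\left(-5 \right)} \right)} w = -87 + \left(2 - 7 \left(-5\right)\right) \left(-40\right) = -87 + \left(2 - -35\right) \left(-40\right) = -87 + \left(2 + 35\right) \left(-40\right) = -87 + 37 \left(-40\right) = -87 - 1480 = -1567$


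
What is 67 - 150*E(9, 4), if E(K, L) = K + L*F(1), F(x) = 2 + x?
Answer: -3083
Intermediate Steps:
E(K, L) = K + 3*L (E(K, L) = K + L*(2 + 1) = K + L*3 = K + 3*L)
67 - 150*E(9, 4) = 67 - 150*(9 + 3*4) = 67 - 150*(9 + 12) = 67 - 150*21 = 67 - 3150 = -3083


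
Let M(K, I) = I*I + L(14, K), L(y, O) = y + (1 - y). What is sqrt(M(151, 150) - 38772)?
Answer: I*sqrt(16271) ≈ 127.56*I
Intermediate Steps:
L(y, O) = 1
M(K, I) = 1 + I**2 (M(K, I) = I*I + 1 = I**2 + 1 = 1 + I**2)
sqrt(M(151, 150) - 38772) = sqrt((1 + 150**2) - 38772) = sqrt((1 + 22500) - 38772) = sqrt(22501 - 38772) = sqrt(-16271) = I*sqrt(16271)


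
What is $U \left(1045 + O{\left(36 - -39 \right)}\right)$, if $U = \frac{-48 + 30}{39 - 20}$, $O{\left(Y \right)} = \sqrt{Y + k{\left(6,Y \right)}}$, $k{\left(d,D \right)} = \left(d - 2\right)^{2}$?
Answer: $-990 - \frac{18 \sqrt{91}}{19} \approx -999.04$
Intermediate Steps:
$k{\left(d,D \right)} = \left(-2 + d\right)^{2}$
$O{\left(Y \right)} = \sqrt{16 + Y}$ ($O{\left(Y \right)} = \sqrt{Y + \left(-2 + 6\right)^{2}} = \sqrt{Y + 4^{2}} = \sqrt{Y + 16} = \sqrt{16 + Y}$)
$U = - \frac{18}{19} \approx -0.94737$
$U \left(1045 + O{\left(36 - -39 \right)}\right) = - \frac{18 \left(1045 + \sqrt{16 + \left(36 - -39\right)}\right)}{19} = - \frac{18 \left(1045 + \sqrt{16 + \left(36 + 39\right)}\right)}{19} = - \frac{18 \left(1045 + \sqrt{16 + 75}\right)}{19} = - \frac{18 \left(1045 + \sqrt{91}\right)}{19} = -990 - \frac{18 \sqrt{91}}{19}$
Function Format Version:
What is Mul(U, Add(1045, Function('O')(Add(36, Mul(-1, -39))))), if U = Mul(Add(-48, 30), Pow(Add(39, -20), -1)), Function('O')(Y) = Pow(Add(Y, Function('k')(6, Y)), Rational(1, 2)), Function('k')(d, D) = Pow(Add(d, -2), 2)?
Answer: Add(-990, Mul(Rational(-18, 19), Pow(91, Rational(1, 2)))) ≈ -999.04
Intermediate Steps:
Function('k')(d, D) = Pow(Add(-2, d), 2)
Function('O')(Y) = Pow(Add(16, Y), Rational(1, 2)) (Function('O')(Y) = Pow(Add(Y, Pow(Add(-2, 6), 2)), Rational(1, 2)) = Pow(Add(Y, Pow(4, 2)), Rational(1, 2)) = Pow(Add(Y, 16), Rational(1, 2)) = Pow(Add(16, Y), Rational(1, 2)))
U = Rational(-18, 19) (U = Mul(-18, Pow(19, -1)) = Mul(-18, Rational(1, 19)) = Rational(-18, 19) ≈ -0.94737)
Mul(U, Add(1045, Function('O')(Add(36, Mul(-1, -39))))) = Mul(Rational(-18, 19), Add(1045, Pow(Add(16, Add(36, Mul(-1, -39))), Rational(1, 2)))) = Mul(Rational(-18, 19), Add(1045, Pow(Add(16, Add(36, 39)), Rational(1, 2)))) = Mul(Rational(-18, 19), Add(1045, Pow(Add(16, 75), Rational(1, 2)))) = Mul(Rational(-18, 19), Add(1045, Pow(91, Rational(1, 2)))) = Add(-990, Mul(Rational(-18, 19), Pow(91, Rational(1, 2))))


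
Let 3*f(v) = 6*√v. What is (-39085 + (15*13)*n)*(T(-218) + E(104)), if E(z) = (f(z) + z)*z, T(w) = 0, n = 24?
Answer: -372124480 - 14312480*√26 ≈ -4.4510e+8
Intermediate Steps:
f(v) = 2*√v (f(v) = (6*√v)/3 = 2*√v)
E(z) = z*(z + 2*√z) (E(z) = (2*√z + z)*z = (z + 2*√z)*z = z*(z + 2*√z))
(-39085 + (15*13)*n)*(T(-218) + E(104)) = (-39085 + (15*13)*24)*(0 + 104*(104 + 2*√104)) = (-39085 + 195*24)*(0 + 104*(104 + 2*(2*√26))) = (-39085 + 4680)*(0 + 104*(104 + 4*√26)) = -34405*(0 + (10816 + 416*√26)) = -34405*(10816 + 416*√26) = -372124480 - 14312480*√26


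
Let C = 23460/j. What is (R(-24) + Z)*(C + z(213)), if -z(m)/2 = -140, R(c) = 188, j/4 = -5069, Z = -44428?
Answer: -62531249200/5069 ≈ -1.2336e+7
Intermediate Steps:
j = -20276 (j = 4*(-5069) = -20276)
z(m) = 280 (z(m) = -2*(-140) = 280)
C = -5865/5069 (C = 23460/(-20276) = 23460*(-1/20276) = -5865/5069 ≈ -1.1570)
(R(-24) + Z)*(C + z(213)) = (188 - 44428)*(-5865/5069 + 280) = -44240*1413455/5069 = -62531249200/5069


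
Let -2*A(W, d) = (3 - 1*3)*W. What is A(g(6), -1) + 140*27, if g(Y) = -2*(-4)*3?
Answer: 3780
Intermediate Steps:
g(Y) = 24 (g(Y) = 8*3 = 24)
A(W, d) = 0 (A(W, d) = -(3 - 1*3)*W/2 = -(3 - 3)*W/2 = -0*W = -½*0 = 0)
A(g(6), -1) + 140*27 = 0 + 140*27 = 0 + 3780 = 3780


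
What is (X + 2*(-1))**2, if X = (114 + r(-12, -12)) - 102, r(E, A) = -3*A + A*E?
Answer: 36100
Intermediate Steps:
X = 192 (X = (114 - 12*(-3 - 12)) - 102 = (114 - 12*(-15)) - 102 = (114 + 180) - 102 = 294 - 102 = 192)
(X + 2*(-1))**2 = (192 + 2*(-1))**2 = (192 - 2)**2 = 190**2 = 36100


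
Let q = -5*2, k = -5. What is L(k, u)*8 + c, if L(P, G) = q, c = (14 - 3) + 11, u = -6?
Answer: -58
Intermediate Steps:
c = 22 (c = 11 + 11 = 22)
q = -10
L(P, G) = -10
L(k, u)*8 + c = -10*8 + 22 = -80 + 22 = -58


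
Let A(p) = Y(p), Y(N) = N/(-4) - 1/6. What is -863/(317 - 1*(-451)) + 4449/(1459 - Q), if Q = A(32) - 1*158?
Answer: 12085879/7488768 ≈ 1.6139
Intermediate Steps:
Y(N) = -1/6 - N/4 (Y(N) = N*(-1/4) - 1*1/6 = -N/4 - 1/6 = -1/6 - N/4)
A(p) = -1/6 - p/4
Q = -997/6 (Q = (-1/6 - 1/4*32) - 1*158 = (-1/6 - 8) - 158 = -49/6 - 158 = -997/6 ≈ -166.17)
-863/(317 - 1*(-451)) + 4449/(1459 - Q) = -863/(317 - 1*(-451)) + 4449/(1459 - 1*(-997/6)) = -863/(317 + 451) + 4449/(1459 + 997/6) = -863/768 + 4449/(9751/6) = -863*1/768 + 4449*(6/9751) = -863/768 + 26694/9751 = 12085879/7488768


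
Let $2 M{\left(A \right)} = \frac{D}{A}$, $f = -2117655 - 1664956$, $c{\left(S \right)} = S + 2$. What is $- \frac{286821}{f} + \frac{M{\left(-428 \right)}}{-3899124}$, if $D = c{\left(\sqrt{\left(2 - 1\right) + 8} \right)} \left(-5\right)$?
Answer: $\frac{957308057386949}{12625032148845984} \approx 0.075826$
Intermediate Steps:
$c{\left(S \right)} = 2 + S$
$f = -3782611$
$D = -25$ ($D = \left(2 + \sqrt{\left(2 - 1\right) + 8}\right) \left(-5\right) = \left(2 + \sqrt{1 + 8}\right) \left(-5\right) = \left(2 + \sqrt{9}\right) \left(-5\right) = \left(2 + 3\right) \left(-5\right) = 5 \left(-5\right) = -25$)
$M{\left(A \right)} = - \frac{25}{2 A}$ ($M{\left(A \right)} = \frac{\left(-25\right) \frac{1}{A}}{2} = - \frac{25}{2 A}$)
$- \frac{286821}{f} + \frac{M{\left(-428 \right)}}{-3899124} = - \frac{286821}{-3782611} + \frac{\left(- \frac{25}{2}\right) \frac{1}{-428}}{-3899124} = \left(-286821\right) \left(- \frac{1}{3782611}\right) + \left(- \frac{25}{2}\right) \left(- \frac{1}{428}\right) \left(- \frac{1}{3899124}\right) = \frac{286821}{3782611} + \frac{25}{856} \left(- \frac{1}{3899124}\right) = \frac{286821}{3782611} - \frac{25}{3337650144} = \frac{957308057386949}{12625032148845984}$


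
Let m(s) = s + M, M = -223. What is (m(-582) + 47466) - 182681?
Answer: -136020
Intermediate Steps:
m(s) = -223 + s (m(s) = s - 223 = -223 + s)
(m(-582) + 47466) - 182681 = ((-223 - 582) + 47466) - 182681 = (-805 + 47466) - 182681 = 46661 - 182681 = -136020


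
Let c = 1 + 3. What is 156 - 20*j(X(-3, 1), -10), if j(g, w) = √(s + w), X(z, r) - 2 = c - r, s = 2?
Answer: 156 - 40*I*√2 ≈ 156.0 - 56.569*I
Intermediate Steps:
c = 4
X(z, r) = 6 - r (X(z, r) = 2 + (4 - r) = 6 - r)
j(g, w) = √(2 + w)
156 - 20*j(X(-3, 1), -10) = 156 - 20*√(2 - 10) = 156 - 40*I*√2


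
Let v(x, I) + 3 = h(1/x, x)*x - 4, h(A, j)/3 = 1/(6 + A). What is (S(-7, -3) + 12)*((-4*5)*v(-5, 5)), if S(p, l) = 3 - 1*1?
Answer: 77840/29 ≈ 2684.1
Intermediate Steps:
h(A, j) = 3/(6 + A)
v(x, I) = -7 + 3*x/(6 + 1/x) (v(x, I) = -3 + ((3/(6 + 1/x))*x - 4) = -3 + (3*x/(6 + 1/x) - 4) = -3 + (-4 + 3*x/(6 + 1/x)) = -7 + 3*x/(6 + 1/x))
S(p, l) = 2 (S(p, l) = 3 - 1 = 2)
(S(-7, -3) + 12)*((-4*5)*v(-5, 5)) = (2 + 12)*((-4*5)*((-7 - 42*(-5) + 3*(-5)**2)/(1 + 6*(-5)))) = 14*(-20*(-7 + 210 + 3*25)/(1 - 30)) = 14*(-20*(-7 + 210 + 75)/(-29)) = 14*(-(-20)*278/29) = 14*(-20*(-278/29)) = 14*(5560/29) = 77840/29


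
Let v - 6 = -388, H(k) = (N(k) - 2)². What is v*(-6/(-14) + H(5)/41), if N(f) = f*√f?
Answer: -391932/287 + 7640*√5/41 ≈ -948.94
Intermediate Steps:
N(f) = f^(3/2)
H(k) = (-2 + k^(3/2))² (H(k) = (k^(3/2) - 2)² = (-2 + k^(3/2))²)
v = -382 (v = 6 - 388 = -382)
v*(-6/(-14) + H(5)/41) = -382*(-6/(-14) + (-2 + 5^(3/2))²/41) = -382*(-6*(-1/14) + (-2 + 5*√5)²*(1/41)) = -382*(3/7 + (-2 + 5*√5)²/41) = -1146/7 - 382*(-2 + 5*√5)²/41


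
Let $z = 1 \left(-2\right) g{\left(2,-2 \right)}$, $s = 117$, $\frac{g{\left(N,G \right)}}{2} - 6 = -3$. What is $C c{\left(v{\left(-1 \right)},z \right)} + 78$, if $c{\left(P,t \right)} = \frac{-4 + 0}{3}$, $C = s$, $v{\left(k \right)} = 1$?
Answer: $-78$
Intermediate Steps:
$g{\left(N,G \right)} = 6$ ($g{\left(N,G \right)} = 12 + 2 \left(-3\right) = 12 - 6 = 6$)
$C = 117$
$z = -12$ ($z = 1 \left(-2\right) 6 = \left(-2\right) 6 = -12$)
$c{\left(P,t \right)} = - \frac{4}{3}$ ($c{\left(P,t \right)} = \left(-4\right) \frac{1}{3} = - \frac{4}{3}$)
$C c{\left(v{\left(-1 \right)},z \right)} + 78 = 117 \left(- \frac{4}{3}\right) + 78 = -156 + 78 = -78$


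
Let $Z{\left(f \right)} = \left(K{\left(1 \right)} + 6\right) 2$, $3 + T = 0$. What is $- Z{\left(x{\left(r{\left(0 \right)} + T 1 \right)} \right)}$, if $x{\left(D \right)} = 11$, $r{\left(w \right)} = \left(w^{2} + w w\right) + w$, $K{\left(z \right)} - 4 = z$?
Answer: $-22$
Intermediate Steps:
$T = -3$ ($T = -3 + 0 = -3$)
$K{\left(z \right)} = 4 + z$
$r{\left(w \right)} = w + 2 w^{2}$ ($r{\left(w \right)} = \left(w^{2} + w^{2}\right) + w = 2 w^{2} + w = w + 2 w^{2}$)
$Z{\left(f \right)} = 22$ ($Z{\left(f \right)} = \left(\left(4 + 1\right) + 6\right) 2 = \left(5 + 6\right) 2 = 11 \cdot 2 = 22$)
$- Z{\left(x{\left(r{\left(0 \right)} + T 1 \right)} \right)} = \left(-1\right) 22 = -22$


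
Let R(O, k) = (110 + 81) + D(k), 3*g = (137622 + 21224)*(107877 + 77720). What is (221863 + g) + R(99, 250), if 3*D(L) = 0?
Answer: 29482007224/3 ≈ 9.8273e+9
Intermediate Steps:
D(L) = 0 (D(L) = (1/3)*0 = 0)
g = 29481341062/3 (g = ((137622 + 21224)*(107877 + 77720))/3 = (158846*185597)/3 = (1/3)*29481341062 = 29481341062/3 ≈ 9.8271e+9)
R(O, k) = 191 (R(O, k) = (110 + 81) + 0 = 191 + 0 = 191)
(221863 + g) + R(99, 250) = (221863 + 29481341062/3) + 191 = 29482006651/3 + 191 = 29482007224/3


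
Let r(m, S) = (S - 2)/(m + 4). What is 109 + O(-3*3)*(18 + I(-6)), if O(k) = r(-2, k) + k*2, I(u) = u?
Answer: -173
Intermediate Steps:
r(m, S) = (-2 + S)/(4 + m)
O(k) = -1 + 5*k/2 (O(k) = (-2 + k)/(4 - 2) + k*2 = (-2 + k)/2 + 2*k = (-1 + k/2) + 2*k = -1 + 5*k/2)
109 + O(-3*3)*(18 + I(-6)) = 109 + (-1 + 5*(-3*3)/2)*(18 - 6) = 109 + (-1 + (5/2)*(-9))*12 = 109 + (-1 - 45/2)*12 = 109 - 47/2*12 = 109 - 282 = -173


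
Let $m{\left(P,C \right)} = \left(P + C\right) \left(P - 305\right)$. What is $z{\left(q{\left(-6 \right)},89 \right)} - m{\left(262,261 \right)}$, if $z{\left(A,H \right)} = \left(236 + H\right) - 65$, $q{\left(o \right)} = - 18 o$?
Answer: $22749$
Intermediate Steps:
$m{\left(P,C \right)} = \left(-305 + P\right) \left(C + P\right)$ ($m{\left(P,C \right)} = \left(C + P\right) \left(-305 + P\right) = \left(-305 + P\right) \left(C + P\right)$)
$z{\left(A,H \right)} = 171 + H$
$z{\left(q{\left(-6 \right)},89 \right)} - m{\left(262,261 \right)} = \left(171 + 89\right) - \left(262^{2} - 79605 - 79910 + 261 \cdot 262\right) = 260 - \left(68644 - 79605 - 79910 + 68382\right) = 260 - -22489 = 260 + 22489 = 22749$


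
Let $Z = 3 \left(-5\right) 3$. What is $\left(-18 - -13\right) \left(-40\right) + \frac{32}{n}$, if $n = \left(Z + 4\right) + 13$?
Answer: $\frac{1392}{7} \approx 198.86$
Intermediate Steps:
$Z = -45$ ($Z = \left(-15\right) 3 = -45$)
$n = -28$ ($n = \left(-45 + 4\right) + 13 = -41 + 13 = -28$)
$\left(-18 - -13\right) \left(-40\right) + \frac{32}{n} = \left(-18 - -13\right) \left(-40\right) + \frac{32}{-28} = \left(-18 + 13\right) \left(-40\right) + 32 \left(- \frac{1}{28}\right) = \left(-5\right) \left(-40\right) - \frac{8}{7} = 200 - \frac{8}{7} = \frac{1392}{7}$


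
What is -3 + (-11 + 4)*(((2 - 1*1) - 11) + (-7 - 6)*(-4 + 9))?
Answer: 522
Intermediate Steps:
-3 + (-11 + 4)*(((2 - 1*1) - 11) + (-7 - 6)*(-4 + 9)) = -3 - 7*(((2 - 1) - 11) - 13*5) = -3 - 7*((1 - 11) - 65) = -3 - 7*(-10 - 65) = -3 - 7*(-75) = -3 + 525 = 522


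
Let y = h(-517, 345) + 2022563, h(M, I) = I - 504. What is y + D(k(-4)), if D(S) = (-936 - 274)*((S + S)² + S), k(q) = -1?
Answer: 2018774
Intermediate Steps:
h(M, I) = -504 + I
y = 2022404 (y = (-504 + 345) + 2022563 = -159 + 2022563 = 2022404)
D(S) = -4840*S² - 1210*S (D(S) = -1210*((2*S)² + S) = -1210*(4*S² + S) = -1210*(S + 4*S²) = -4840*S² - 1210*S)
y + D(k(-4)) = 2022404 - 1210*(-1)*(1 + 4*(-1)) = 2022404 - 1210*(-1)*(1 - 4) = 2022404 - 1210*(-1)*(-3) = 2022404 - 3630 = 2018774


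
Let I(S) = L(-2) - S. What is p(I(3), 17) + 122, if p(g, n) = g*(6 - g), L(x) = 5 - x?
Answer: 130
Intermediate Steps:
I(S) = 7 - S (I(S) = (5 - 1*(-2)) - S = (5 + 2) - S = 7 - S)
p(I(3), 17) + 122 = (7 - 1*3)*(6 - (7 - 1*3)) + 122 = (7 - 3)*(6 - (7 - 3)) + 122 = 4*(6 - 1*4) + 122 = 4*(6 - 4) + 122 = 4*2 + 122 = 8 + 122 = 130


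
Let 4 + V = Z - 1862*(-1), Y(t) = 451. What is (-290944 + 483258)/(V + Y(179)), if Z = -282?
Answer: 192314/2027 ≈ 94.876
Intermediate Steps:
V = 1576 (V = -4 + (-282 - 1862*(-1)) = -4 + (-282 - 133*(-14)) = -4 + (-282 + 1862) = -4 + 1580 = 1576)
(-290944 + 483258)/(V + Y(179)) = (-290944 + 483258)/(1576 + 451) = 192314/2027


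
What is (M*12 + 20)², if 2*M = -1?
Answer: 196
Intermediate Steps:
M = -½ (M = (½)*(-1) = -½ ≈ -0.50000)
(M*12 + 20)² = (-½*12 + 20)² = (-6 + 20)² = 14² = 196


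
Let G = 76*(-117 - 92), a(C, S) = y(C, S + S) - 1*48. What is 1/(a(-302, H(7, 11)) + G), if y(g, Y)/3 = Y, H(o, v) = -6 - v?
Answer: -1/16034 ≈ -6.2367e-5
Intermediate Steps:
y(g, Y) = 3*Y
a(C, S) = -48 + 6*S (a(C, S) = 3*(S + S) - 1*48 = 3*(2*S) - 48 = 6*S - 48 = -48 + 6*S)
G = -15884 (G = 76*(-209) = -15884)
1/(a(-302, H(7, 11)) + G) = 1/((-48 + 6*(-6 - 1*11)) - 15884) = 1/((-48 + 6*(-6 - 11)) - 15884) = 1/((-48 + 6*(-17)) - 15884) = 1/((-48 - 102) - 15884) = 1/(-150 - 15884) = 1/(-16034) = -1/16034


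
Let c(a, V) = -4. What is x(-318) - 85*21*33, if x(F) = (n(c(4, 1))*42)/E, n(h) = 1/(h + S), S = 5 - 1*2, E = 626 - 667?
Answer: -2415063/41 ≈ -58904.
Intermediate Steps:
E = -41
S = 3 (S = 5 - 2 = 3)
n(h) = 1/(3 + h) (n(h) = 1/(h + 3) = 1/(3 + h))
x(F) = 42/41 (x(F) = (42/(3 - 4))/(-41) = (42/(-1))*(-1/41) = -1*42*(-1/41) = -42*(-1/41) = 42/41)
x(-318) - 85*21*33 = 42/41 - 85*21*33 = 42/41 - 1785*33 = 42/41 - 58905 = -2415063/41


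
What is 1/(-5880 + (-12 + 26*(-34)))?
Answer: -1/6776 ≈ -0.00014758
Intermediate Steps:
1/(-5880 + (-12 + 26*(-34))) = 1/(-5880 + (-12 - 884)) = 1/(-5880 - 896) = 1/(-6776) = -1/6776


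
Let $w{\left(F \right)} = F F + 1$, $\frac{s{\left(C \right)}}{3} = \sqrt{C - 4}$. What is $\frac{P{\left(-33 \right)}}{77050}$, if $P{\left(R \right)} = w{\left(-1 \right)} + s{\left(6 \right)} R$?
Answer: $\frac{1}{38525} - \frac{99 \sqrt{2}}{77050} \approx -0.0017911$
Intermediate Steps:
$s{\left(C \right)} = 3 \sqrt{-4 + C}$ ($s{\left(C \right)} = 3 \sqrt{C - 4} = 3 \sqrt{-4 + C}$)
$w{\left(F \right)} = 1 + F^{2}$ ($w{\left(F \right)} = F^{2} + 1 = 1 + F^{2}$)
$P{\left(R \right)} = 2 + 3 R \sqrt{2}$ ($P{\left(R \right)} = \left(1 + \left(-1\right)^{2}\right) + 3 \sqrt{-4 + 6} R = \left(1 + 1\right) + 3 \sqrt{2} R = 2 + 3 R \sqrt{2}$)
$\frac{P{\left(-33 \right)}}{77050} = \frac{2 + 3 \left(-33\right) \sqrt{2}}{77050} = \left(2 - 99 \sqrt{2}\right) \frac{1}{77050} = \frac{1}{38525} - \frac{99 \sqrt{2}}{77050}$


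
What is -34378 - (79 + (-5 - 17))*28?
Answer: -35974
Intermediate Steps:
-34378 - (79 + (-5 - 17))*28 = -34378 - (79 - 22)*28 = -34378 - 57*28 = -34378 - 1*1596 = -34378 - 1596 = -35974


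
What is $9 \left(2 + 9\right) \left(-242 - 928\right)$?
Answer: $-115830$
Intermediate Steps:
$9 \left(2 + 9\right) \left(-242 - 928\right) = 9 \cdot 11 \left(-1170\right) = 99 \left(-1170\right) = -115830$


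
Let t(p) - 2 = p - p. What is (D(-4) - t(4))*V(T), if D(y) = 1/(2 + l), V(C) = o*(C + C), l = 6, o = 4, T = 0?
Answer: 0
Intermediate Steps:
t(p) = 2 (t(p) = 2 + (p - p) = 2 + 0 = 2)
V(C) = 8*C (V(C) = 4*(C + C) = 4*(2*C) = 8*C)
D(y) = ⅛ (D(y) = 1/(2 + 6) = 1/8 = ⅛)
(D(-4) - t(4))*V(T) = (⅛ - 1*2)*(8*0) = (⅛ - 2)*0 = -15/8*0 = 0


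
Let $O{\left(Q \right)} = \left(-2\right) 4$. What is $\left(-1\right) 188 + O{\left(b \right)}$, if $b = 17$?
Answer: $-196$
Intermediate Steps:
$O{\left(Q \right)} = -8$
$\left(-1\right) 188 + O{\left(b \right)} = \left(-1\right) 188 - 8 = -188 - 8 = -196$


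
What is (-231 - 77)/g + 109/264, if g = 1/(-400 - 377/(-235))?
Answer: 7612698991/62040 ≈ 1.2271e+5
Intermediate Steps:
g = -235/93623 (g = 1/(-400 - 377*(-1/235)) = 1/(-400 + 377/235) = 1/(-93623/235) = -235/93623 ≈ -0.0025101)
(-231 - 77)/g + 109/264 = (-231 - 77)/(-235/93623) + 109/264 = -308*(-93623/235) + 109*(1/264) = 28835884/235 + 109/264 = 7612698991/62040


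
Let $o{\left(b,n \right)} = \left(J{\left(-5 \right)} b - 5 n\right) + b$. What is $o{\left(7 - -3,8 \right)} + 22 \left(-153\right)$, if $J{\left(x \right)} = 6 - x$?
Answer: $-3286$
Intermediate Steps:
$o{\left(b,n \right)} = - 5 n + 12 b$ ($o{\left(b,n \right)} = \left(\left(6 - -5\right) b - 5 n\right) + b = \left(\left(6 + 5\right) b - 5 n\right) + b = \left(11 b - 5 n\right) + b = \left(- 5 n + 11 b\right) + b = - 5 n + 12 b$)
$o{\left(7 - -3,8 \right)} + 22 \left(-153\right) = \left(\left(-5\right) 8 + 12 \left(7 - -3\right)\right) + 22 \left(-153\right) = \left(-40 + 12 \left(7 + 3\right)\right) - 3366 = \left(-40 + 12 \cdot 10\right) - 3366 = \left(-40 + 120\right) - 3366 = 80 - 3366 = -3286$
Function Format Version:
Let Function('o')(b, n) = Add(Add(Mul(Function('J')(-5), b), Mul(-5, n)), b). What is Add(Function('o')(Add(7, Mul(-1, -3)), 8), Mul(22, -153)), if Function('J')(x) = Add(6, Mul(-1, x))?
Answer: -3286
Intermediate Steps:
Function('o')(b, n) = Add(Mul(-5, n), Mul(12, b)) (Function('o')(b, n) = Add(Add(Mul(Add(6, Mul(-1, -5)), b), Mul(-5, n)), b) = Add(Add(Mul(Add(6, 5), b), Mul(-5, n)), b) = Add(Add(Mul(11, b), Mul(-5, n)), b) = Add(Add(Mul(-5, n), Mul(11, b)), b) = Add(Mul(-5, n), Mul(12, b)))
Add(Function('o')(Add(7, Mul(-1, -3)), 8), Mul(22, -153)) = Add(Add(Mul(-5, 8), Mul(12, Add(7, Mul(-1, -3)))), Mul(22, -153)) = Add(Add(-40, Mul(12, Add(7, 3))), -3366) = Add(Add(-40, Mul(12, 10)), -3366) = Add(Add(-40, 120), -3366) = Add(80, -3366) = -3286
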